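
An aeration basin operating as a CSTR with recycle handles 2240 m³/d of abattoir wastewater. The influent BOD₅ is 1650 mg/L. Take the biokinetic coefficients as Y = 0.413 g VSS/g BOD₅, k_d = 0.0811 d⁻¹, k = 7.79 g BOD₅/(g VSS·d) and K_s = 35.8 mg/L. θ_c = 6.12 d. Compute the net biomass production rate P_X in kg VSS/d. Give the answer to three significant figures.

P_X ≈ 1020 kg VSS/d

For a completely mixed reactor with recycle the Lawrence–McCarty relation gives S = K_s·(1 + k_d·θ_c) / [θ_c·(Y·k − k_d) − 1] = 35.8 × (1 + 0.0811 × 6.12) / [6.12 × (0.413 × 7.79 − 0.0811) − 1] = 53.57 / 18.19 = 2.944 mg/L.
Correct the yield for decay: Y_obs = Y/(1 + k_d θ_c) = 0.413 / (1 + 0.0811 × 6.12) = 0.413 / 1.496 = 0.2760.
Q·(S₀ − S) = 2240 × (1650 − 2.94) × 10⁻³ = 3689 kg/d removed.
So the net sludge growth is P_X = 0.2760 × 3689 = 1018 kg VSS/d.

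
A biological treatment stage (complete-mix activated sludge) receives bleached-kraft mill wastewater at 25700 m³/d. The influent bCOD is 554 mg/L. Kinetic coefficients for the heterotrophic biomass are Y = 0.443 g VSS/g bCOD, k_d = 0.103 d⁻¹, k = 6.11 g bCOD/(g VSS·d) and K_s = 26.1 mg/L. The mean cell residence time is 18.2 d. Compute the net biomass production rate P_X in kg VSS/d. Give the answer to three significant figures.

For a completely mixed reactor with recycle the Lawrence–McCarty relation gives S = K_s·(1 + k_d·θ_c) / [θ_c·(Y·k − k_d) − 1] = 26.1 × (1 + 0.103 × 18.2) / [18.2 × (0.443 × 6.11 − 0.103) − 1] = 75.03 / 46.39 = 1.617 mg/L.
Observed yield with endogenous decay: Y_obs = Y / (1 + k_d·θ_c) = 0.443 / (1 + 0.103 × 18.2) = 0.443 / 2.875 = 0.1541 g VSS/g bCOD.
ΔS = 554 − 1.62 = 552.4 mg/L, so the substrate removal rate is 25700 × 552.4/1000 = 14196 kg bCOD/d.
P_X = Y_obs · Q(S₀ − S) = 0.1541 × 14196 = 2188 kg VSS/d.

P_X ≈ 2190 kg VSS/d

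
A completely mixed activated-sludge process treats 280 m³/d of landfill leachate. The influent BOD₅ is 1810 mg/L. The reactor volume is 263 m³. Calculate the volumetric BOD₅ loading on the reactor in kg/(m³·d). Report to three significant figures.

Volumetric loading L_v = Q·S₀ / V = 280 × 1810 g/m³ / 263.0 m³ = 1927 g/(m³·d) = 1.927 kg BOD₅/(m³·d).

L_v ≈ 1.93 kg BOD₅/(m³·d)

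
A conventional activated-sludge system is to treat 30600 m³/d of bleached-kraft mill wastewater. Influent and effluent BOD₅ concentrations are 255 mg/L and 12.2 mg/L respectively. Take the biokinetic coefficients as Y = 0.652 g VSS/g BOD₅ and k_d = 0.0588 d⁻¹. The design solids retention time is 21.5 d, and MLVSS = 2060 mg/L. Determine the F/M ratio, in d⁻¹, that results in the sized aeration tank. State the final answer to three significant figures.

From the SRT design equation V = Y Q (S₀−S) θ_c / [X (1 + k_d θ_c)] = 0.652 × 30600 × (255 − 12.2) × 21.5 / [2060 × (1 + 0.0588 × 21.5)] = 1.04×10^8 / 4664 = 22329 m³.
Food-to-microorganism ratio F/M = Q S₀ / (V X) = 30600 × 255 / (22329 × 2060) = 0.1696 d⁻¹.

F/M ≈ 0.170 d⁻¹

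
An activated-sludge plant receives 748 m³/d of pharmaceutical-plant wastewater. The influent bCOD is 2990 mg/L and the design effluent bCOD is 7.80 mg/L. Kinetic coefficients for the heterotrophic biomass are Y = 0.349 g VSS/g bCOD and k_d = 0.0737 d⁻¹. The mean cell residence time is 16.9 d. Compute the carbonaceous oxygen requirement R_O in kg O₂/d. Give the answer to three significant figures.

Observed yield with endogenous decay: Y_obs = Y / (1 + k_d·θ_c) = 0.349 / (1 + 0.0737 × 16.9) = 0.349 / 2.246 = 0.1554 g VSS/g bCOD.
Mass of bCOD removed per day: Q(S₀ − S) = 748 × 2982 g/m³ = 2231 kg/d.
P_X = Y_obs·Q·(S₀ − S) = 0.1554 × 2231 = 346.7 kg VSS/d.
R_O = Q·ΔS − 1.42 P_X = 2231 − 492.3 = 1738 kg O₂/d.

R_O ≈ 1740 kg O₂/d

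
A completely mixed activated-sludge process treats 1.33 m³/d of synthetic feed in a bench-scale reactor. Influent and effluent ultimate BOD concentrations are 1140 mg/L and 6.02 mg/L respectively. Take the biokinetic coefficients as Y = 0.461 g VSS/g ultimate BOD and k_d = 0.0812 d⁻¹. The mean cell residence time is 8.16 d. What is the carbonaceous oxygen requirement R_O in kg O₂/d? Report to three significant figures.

Y_obs = Y / (1 + k_d θ_c) = 0.461 / (1 + 0.0812 × 8.16) = 0.461 / 1.663 = 0.2773.
Substrate removed = Q·(S₀ − S) = 1.33 m³/d × (1140 − 6.02) g/m³ = 1.51×10^3 g/d = 1.508 kg/d.
P_X = Y_obs·Q·(S₀ − S) = 0.2773 × 1.508 = 0.4182 kg VSS/d.
R_O = Q·ΔS − 1.42 P_X = 1.508 − 0.5938 = 0.9144 kg O₂/d.

R_O ≈ 0.914 kg O₂/d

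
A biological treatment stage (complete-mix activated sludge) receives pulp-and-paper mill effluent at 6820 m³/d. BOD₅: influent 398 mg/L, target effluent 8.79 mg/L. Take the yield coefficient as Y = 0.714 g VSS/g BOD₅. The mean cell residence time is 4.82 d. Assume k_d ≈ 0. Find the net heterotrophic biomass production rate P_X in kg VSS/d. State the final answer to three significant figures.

P_X ≈ 1900 kg VSS/d

Since k_d ≈ 0, Y_obs = Y = 0.714 g VSS/g BOD₅.
Q·(S₀ − S) = 6820 × (398 − 8.79) × 10⁻³ = 2654 kg/d removed.
So the net sludge growth is P_X = 0.7140 × 2654 = 1895 kg VSS/d.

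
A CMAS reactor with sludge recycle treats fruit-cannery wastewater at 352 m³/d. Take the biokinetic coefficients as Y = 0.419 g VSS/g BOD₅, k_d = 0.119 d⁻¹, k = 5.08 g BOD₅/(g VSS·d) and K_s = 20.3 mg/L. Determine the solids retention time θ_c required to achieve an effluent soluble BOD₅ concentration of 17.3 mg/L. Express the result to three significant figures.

From 1/θ_c = Y·k·S/(K_s + S) − k_d: Y·k·S/(K_s+S) = 0.419 × 5.08 × 17.3 / (20.3 + 17.3) = 0.9793 d⁻¹.
θ_c = 1/(μ − k_d) = 1/(0.9793 − 0.119) = 1/0.8603 = 1.162 d.

θ_c ≈ 1.16 d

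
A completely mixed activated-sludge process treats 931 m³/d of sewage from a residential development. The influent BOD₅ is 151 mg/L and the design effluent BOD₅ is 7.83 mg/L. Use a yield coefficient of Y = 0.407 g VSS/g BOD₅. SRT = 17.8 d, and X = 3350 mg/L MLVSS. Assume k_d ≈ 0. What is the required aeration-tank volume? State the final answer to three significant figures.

With k_d = 0 the design equation reduces to V = Y Q (S₀−S) θ_c / X = 0.407 × 931 × (151 − 7.83) × 17.8 / 3350 = 288.3 m³.

V ≈ 288 m³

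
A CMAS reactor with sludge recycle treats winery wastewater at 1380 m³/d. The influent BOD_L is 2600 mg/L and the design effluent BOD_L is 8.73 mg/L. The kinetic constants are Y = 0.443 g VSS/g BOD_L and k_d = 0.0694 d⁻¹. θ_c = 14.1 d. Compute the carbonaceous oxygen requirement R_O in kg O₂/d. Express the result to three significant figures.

R_O ≈ 2440 kg O₂/d

Observed yield with endogenous decay: Y_obs = Y / (1 + k_d·θ_c) = 0.443 / (1 + 0.0694 × 14.1) = 0.443 / 1.979 = 0.2239 g VSS/g BOD_L.
Q·(S₀ − S) = 1380 × (2600 − 8.73) × 10⁻³ = 3576 kg/d removed.
Net sludge production P_X = 0.2239 × 3576 = 800.7 kg VSS/d.
R_O = Q·(S₀ − S) − 1.42·P_X = 3576 − 1.42 × 800.7 = 2439 kg O₂/d.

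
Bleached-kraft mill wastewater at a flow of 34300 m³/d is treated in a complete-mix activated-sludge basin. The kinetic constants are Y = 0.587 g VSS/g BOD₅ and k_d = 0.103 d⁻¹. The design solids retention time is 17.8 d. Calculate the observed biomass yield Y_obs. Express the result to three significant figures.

Y_obs ≈ 0.207 g VSS/g BOD₅

Y_obs = Y / (1 + k_d θ_c) = 0.587 / (1 + 0.103 × 17.8) = 0.587 / 2.833 = 0.2072.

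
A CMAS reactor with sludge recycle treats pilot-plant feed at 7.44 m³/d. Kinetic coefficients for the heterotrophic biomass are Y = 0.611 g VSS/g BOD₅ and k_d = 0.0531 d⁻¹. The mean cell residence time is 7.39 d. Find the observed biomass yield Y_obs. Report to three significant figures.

Y_obs ≈ 0.439 g VSS/g BOD₅

Correct the yield for decay: Y_obs = Y/(1 + k_d θ_c) = 0.611 / (1 + 0.0531 × 7.39) = 0.611 / 1.392 = 0.4388.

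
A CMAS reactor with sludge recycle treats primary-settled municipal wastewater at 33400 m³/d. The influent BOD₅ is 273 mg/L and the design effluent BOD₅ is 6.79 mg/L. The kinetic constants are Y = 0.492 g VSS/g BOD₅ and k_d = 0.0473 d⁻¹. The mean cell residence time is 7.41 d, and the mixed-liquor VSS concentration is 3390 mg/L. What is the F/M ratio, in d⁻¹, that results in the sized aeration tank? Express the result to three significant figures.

F/M ≈ 0.380 d⁻¹

Rearranging the biomass balance for a CMAS with decay, V = Y·Q·ΔS·θ_c / [X·(1+k_d θ_c)] = 0.492 × 33400 × (273 − 6.79) × 7.41 / [3390 × (1 + 0.0473 × 7.41)] = 3.24×10^7 / 4578 = 7080 m³.
F/M = applied load / biomass = Q·S₀/(V·X) = 33400 × 273 / (7080 × 3390) = 0.3799 d⁻¹.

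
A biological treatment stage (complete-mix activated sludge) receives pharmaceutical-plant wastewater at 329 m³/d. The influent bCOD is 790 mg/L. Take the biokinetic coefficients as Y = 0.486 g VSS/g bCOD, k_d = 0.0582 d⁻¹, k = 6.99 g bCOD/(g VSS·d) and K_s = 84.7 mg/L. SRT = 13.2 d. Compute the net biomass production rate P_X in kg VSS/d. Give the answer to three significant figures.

For a completely mixed reactor with recycle the Lawrence–McCarty relation gives S = K_s·(1 + k_d·θ_c) / [θ_c·(Y·k − k_d) − 1] = 84.7 × (1 + 0.0582 × 13.2) / [13.2 × (0.486 × 6.99 − 0.0582) − 1] = 149.8 / 43.07 = 3.477 mg/L.
Observed yield with endogenous decay: Y_obs = Y / (1 + k_d·θ_c) = 0.486 / (1 + 0.0582 × 13.2) = 0.486 / 1.768 = 0.2748 g VSS/g bCOD.
Mass of bCOD removed per day: Q(S₀ − S) = 329 × 786.5 g/m³ = 258.8 kg/d.
So the net sludge growth is P_X = 0.2748 × 258.8 = 71.12 kg VSS/d.

P_X ≈ 71.1 kg VSS/d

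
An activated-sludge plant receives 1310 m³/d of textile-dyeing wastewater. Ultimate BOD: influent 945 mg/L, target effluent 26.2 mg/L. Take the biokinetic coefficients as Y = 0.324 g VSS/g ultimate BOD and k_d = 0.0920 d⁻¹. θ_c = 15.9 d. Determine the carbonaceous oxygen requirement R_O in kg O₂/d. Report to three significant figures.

Y_obs = Y / (1 + k_d θ_c) = 0.324 / (1 + 0.0920 × 15.9) = 0.324 / 2.463 = 0.1316.
Substrate removed = Q·(S₀ − S) = 1310 m³/d × (945 − 26.2) g/m³ = 1.2×10^6 g/d = 1204 kg/d.
Biomass synthesised: P_X = Y_obs × 1204 = 158.3 kg VSS/d.
R_O = Q·ΔS − 1.42 P_X = 1204 − 224.9 = 978.8 kg O₂/d.

R_O ≈ 979 kg O₂/d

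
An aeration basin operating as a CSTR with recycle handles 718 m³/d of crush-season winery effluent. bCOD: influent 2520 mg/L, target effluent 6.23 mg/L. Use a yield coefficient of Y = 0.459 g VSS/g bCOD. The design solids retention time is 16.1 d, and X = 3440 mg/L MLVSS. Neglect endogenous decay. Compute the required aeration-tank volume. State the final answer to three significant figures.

V·X = Y·Q·ΔS·θ_c gives V = 0.459 × 718 × (2520 − 6.23) × 16.1 / 3440 = 3877 m³.

V ≈ 3880 m³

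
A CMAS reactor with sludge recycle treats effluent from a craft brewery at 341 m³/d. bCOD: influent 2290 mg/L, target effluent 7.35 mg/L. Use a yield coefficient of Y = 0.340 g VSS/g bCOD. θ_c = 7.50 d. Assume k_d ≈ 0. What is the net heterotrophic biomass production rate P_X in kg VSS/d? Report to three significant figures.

With endogenous decay neglected, the observed yield equals the true yield: Y_obs = Y = 0.340 g VSS/g bCOD.
Mass of bCOD removed per day: Q(S₀ − S) = 341 × 2283 g/m³ = 778.4 kg/d.
Net biomass production P_X = Y_obs × Q·(S₀ − S) = 0.3400 × 778.4 = 264.7 kg VSS/d.

P_X ≈ 265 kg VSS/d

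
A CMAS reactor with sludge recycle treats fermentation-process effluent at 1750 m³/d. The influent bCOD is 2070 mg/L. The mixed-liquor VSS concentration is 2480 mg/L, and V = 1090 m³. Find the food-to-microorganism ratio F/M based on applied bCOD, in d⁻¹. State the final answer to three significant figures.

Food-to-microorganism ratio F/M = Q S₀ / (V X) = 1750 × 2070 / (1090 × 2480) = 1.340 d⁻¹.

F/M ≈ 1.34 d⁻¹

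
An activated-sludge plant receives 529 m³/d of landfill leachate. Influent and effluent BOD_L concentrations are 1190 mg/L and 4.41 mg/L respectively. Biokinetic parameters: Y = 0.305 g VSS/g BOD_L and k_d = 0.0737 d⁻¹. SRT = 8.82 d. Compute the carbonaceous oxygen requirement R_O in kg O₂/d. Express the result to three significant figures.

R_O ≈ 463 kg O₂/d

Correct the yield for decay: Y_obs = Y/(1 + k_d θ_c) = 0.305 / (1 + 0.0737 × 8.82) = 0.305 / 1.650 = 0.1848.
Substrate removed = Q·(S₀ − S) = 529 m³/d × (1190 − 4.41) g/m³ = 6.27×10^5 g/d = 627.2 kg/d.
P_X = Y_obs·Q·(S₀ − S) = 0.1848 × 627.2 = 115.9 kg VSS/d.
R_O = Q·(S₀ − S) − 1.42·P_X = 627.2 − 1.42 × 115.9 = 462.6 kg O₂/d.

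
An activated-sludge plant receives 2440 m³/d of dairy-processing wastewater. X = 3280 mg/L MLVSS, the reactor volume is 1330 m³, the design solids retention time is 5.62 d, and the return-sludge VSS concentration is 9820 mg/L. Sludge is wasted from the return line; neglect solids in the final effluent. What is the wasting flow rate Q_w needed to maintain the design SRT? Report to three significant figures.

θ_c = V·X/(Q_w·X_r) when wasting from the recycle, so Q_w = V·X/(θ_c·X_r) = 1330 × 3280 / (5.62 × 9820) = 79.05 m³/d.

Q_w ≈ 79.0 m³/d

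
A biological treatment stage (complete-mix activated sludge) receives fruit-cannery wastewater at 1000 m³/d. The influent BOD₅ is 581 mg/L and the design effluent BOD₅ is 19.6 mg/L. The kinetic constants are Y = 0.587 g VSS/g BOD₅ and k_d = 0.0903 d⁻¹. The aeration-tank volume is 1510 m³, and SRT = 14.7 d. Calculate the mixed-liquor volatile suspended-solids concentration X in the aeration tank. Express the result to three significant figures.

From V·X·(1 + k_d·θ_c) = Y·Q·(S₀ − S)·θ_c: X = 0.587 × 1000 × (581 − 19.6) × 14.7 / [1510 × (1 + 0.0903 × 14.7)] = 1378 mg/L.

X ≈ 1380 mg/L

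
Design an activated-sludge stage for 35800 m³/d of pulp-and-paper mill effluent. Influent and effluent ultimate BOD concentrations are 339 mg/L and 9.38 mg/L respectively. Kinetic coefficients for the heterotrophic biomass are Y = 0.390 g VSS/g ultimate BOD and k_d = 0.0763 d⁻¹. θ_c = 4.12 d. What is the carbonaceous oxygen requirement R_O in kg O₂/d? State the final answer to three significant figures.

R_O ≈ 6830 kg O₂/d

Y_obs = Y / (1 + k_d θ_c) = 0.390 / (1 + 0.0763 × 4.12) = 0.390 / 1.314 = 0.2967.
Substrate removed = Q·(S₀ − S) = 35800 m³/d × (339 − 9.38) g/m³ = 1.18×10^7 g/d = 11800 kg/d.
Biomass synthesised: P_X = Y_obs × 11800 = 3501 kg VSS/d.
R_O = Q·(S₀ − S) − 1.42·P_X = 11800 − 1.42 × 3501 = 6828 kg O₂/d.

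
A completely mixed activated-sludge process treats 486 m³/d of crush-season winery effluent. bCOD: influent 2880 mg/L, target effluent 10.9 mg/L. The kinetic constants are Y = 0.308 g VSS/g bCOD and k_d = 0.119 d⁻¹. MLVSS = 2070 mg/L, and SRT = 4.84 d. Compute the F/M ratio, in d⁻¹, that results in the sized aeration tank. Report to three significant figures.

F/M ≈ 1.06 d⁻¹

From the SRT design equation V = Y Q (S₀−S) θ_c / [X (1 + k_d θ_c)] = 0.308 × 486 × (2880 − 10.9) × 4.84 / [2070 × (1 + 0.119 × 4.84)] = 2.08×10^6 / 3262 = 637.2 m³.
Food-to-microorganism ratio F/M = Q S₀ / (V X) = 486 × 2880 / (637.2 × 2070) = 1.061 d⁻¹.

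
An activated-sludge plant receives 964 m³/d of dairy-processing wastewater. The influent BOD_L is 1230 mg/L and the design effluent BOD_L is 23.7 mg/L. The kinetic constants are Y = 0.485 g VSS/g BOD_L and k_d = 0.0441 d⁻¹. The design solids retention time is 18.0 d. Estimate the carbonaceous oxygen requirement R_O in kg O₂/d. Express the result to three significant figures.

R_O ≈ 716 kg O₂/d

The observed yield is Y_obs = Y/(1 + k_d·θ_c) = 0.485 / (1 + 0.0441 × 18.0) = 0.485 / 1.794 = 0.2704 g VSS per g BOD_L removed.
Q·(S₀ − S) = 964 × (1230 − 23.7) × 10⁻³ = 1163 kg/d removed.
P_X = Y_obs·Q·(S₀ − S) = 0.2704 × 1163 = 314.4 kg VSS/d.
R_O = Q·(S₀ − S) − 1.42·P_X = 1163 − 1.42 × 314.4 = 716.4 kg O₂/d.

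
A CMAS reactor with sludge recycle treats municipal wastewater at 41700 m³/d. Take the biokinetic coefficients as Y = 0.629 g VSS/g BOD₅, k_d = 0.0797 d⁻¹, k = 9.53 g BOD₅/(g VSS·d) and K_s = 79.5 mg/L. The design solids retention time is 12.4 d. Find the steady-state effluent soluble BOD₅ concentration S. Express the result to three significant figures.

S ≈ 2.19 mg/L

For a completely mixed reactor with recycle the Lawrence–McCarty relation gives S = K_s·(1 + k_d·θ_c) / [θ_c·(Y·k − k_d) − 1] = 79.5 × (1 + 0.0797 × 12.4) / [12.4 × (0.629 × 9.53 − 0.0797) − 1] = 158.1 / 72.34 = 2.185 mg/L.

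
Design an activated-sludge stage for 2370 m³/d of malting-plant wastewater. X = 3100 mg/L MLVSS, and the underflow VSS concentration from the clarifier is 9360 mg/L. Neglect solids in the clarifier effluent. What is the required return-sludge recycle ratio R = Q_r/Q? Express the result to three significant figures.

R ≈ 0.495

Solids balance on the clarifier gives (1+R)X = R·X_r, so R = X/(X_r − X) = 3100 / (9360 − 3100) = 0.4952.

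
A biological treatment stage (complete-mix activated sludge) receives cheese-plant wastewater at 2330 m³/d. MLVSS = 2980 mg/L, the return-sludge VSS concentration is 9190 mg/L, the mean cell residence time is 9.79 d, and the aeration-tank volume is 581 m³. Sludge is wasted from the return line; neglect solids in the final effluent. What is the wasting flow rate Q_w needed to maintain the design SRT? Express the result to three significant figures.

Q_w = (V·X)/(θ_c X_r) = 581.0 × 2980 / (9.79 × 9190) = 19.24 m³/d.

Q_w ≈ 19.2 m³/d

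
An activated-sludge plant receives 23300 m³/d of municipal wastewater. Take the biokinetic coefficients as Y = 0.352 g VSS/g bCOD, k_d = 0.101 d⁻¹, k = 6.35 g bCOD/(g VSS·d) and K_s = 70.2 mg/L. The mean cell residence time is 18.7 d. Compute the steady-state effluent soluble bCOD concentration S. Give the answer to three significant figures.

Effluent substrate depends only on kinetics and SRT: S = K_s(1 + k_d θ_c) / [θ_c(Yk − k_d) − 1] = 70.2 × (1 + 0.101 × 18.7) / [18.7 × (0.352 × 6.35 − 0.101) − 1] = 202.8 / 38.91 = 5.212 mg/L.

S ≈ 5.21 mg/L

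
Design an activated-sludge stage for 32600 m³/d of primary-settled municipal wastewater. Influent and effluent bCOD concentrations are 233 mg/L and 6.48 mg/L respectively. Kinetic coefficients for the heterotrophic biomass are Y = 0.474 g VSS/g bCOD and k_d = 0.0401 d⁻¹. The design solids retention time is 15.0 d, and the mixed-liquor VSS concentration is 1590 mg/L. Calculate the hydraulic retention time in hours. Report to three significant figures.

Steady-state biomass mass balance: V·X·(1 + k_d·θ_c) = Y·Q·(S₀ − S)·θ_c, so V = 0.474 × 32600 × (233 − 6.48) × 15.0 / [1590 × (1 + 0.0401 × 15.0)] = 5.25×10^7 / 2546 = 20619 m³.
Hydraulic retention time τ = V/Q = 20619 / 32600 = 0.6325 d = 15.18 h.

τ ≈ 15.2 h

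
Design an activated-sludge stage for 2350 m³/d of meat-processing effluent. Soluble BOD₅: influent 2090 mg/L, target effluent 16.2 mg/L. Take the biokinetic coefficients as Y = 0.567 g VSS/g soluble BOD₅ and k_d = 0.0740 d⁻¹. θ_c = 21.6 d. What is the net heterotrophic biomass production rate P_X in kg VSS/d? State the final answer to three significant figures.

P_X ≈ 1060 kg VSS/d

Correct the yield for decay: Y_obs = Y/(1 + k_d θ_c) = 0.567 / (1 + 0.0740 × 21.6) = 0.567 / 2.598 = 0.2182.
Q·(S₀ − S) = 2350 × (2090 − 16.2) × 10⁻³ = 4873 kg/d removed.
So the net sludge growth is P_X = 0.2182 × 4873 = 1063 kg VSS/d.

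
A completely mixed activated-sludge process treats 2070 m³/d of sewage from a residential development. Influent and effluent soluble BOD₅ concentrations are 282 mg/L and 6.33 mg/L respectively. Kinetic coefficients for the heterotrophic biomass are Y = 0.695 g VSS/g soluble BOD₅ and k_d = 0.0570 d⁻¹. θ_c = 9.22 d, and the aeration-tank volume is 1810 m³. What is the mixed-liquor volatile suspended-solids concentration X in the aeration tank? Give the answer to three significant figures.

X ≈ 1320 mg/L

Solving the biomass balance for X: X = Y Q (S₀−S) θ_c / [V (1+k_d θ_c)] = 0.695 × 2070 × (282 − 6.33) × 9.22 / [1810 × (1 + 0.0570 × 9.22)] = 1324 mg/L.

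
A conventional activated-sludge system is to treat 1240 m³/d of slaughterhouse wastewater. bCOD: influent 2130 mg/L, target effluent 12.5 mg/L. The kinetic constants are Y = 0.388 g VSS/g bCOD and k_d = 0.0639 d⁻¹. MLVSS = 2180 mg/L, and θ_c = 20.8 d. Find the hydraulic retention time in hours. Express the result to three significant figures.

From the SRT design equation V = Y Q (S₀−S) θ_c / [X (1 + k_d θ_c)] = 0.388 × 1240 × (2130 − 12.5) × 20.8 / [2180 × (1 + 0.0639 × 20.8)] = 2.12×10^7 / 5077 = 4173 m³.
τ = V/Q = 4173/1240 = 3.366 d, or 80.78 h.

τ ≈ 80.8 h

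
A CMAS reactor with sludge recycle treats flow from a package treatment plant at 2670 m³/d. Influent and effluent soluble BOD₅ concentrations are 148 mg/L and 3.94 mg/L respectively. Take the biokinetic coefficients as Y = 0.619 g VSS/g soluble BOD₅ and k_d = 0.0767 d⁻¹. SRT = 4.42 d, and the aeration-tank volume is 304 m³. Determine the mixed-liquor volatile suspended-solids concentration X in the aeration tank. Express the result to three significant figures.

X ≈ 2590 mg/L

X = Y·Q·ΔS·θ_c / [V·(1 + k_d θ_c)] = 0.619 × 2670 × (148 − 3.94) × 4.42 / [304 × (1 + 0.0767 × 4.42)] = 2585 mg/L.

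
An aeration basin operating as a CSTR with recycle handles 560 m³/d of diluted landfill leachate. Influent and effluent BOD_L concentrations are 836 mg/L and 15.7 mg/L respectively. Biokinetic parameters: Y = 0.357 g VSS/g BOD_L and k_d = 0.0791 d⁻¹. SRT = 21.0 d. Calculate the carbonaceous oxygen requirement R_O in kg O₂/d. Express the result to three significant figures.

R_O ≈ 372 kg O₂/d

The observed yield is Y_obs = Y/(1 + k_d·θ_c) = 0.357 / (1 + 0.0791 × 21.0) = 0.357 / 2.661 = 0.1342 g VSS per g BOD_L removed.
Mass of BOD_L removed per day: Q(S₀ − S) = 560 × 820.3 g/m³ = 459.4 kg/d.
Biomass synthesised: P_X = Y_obs × 459.4 = 61.63 kg VSS/d.
R_O = Q·(S₀ − S) − 1.42·P_X = 459.4 − 1.42 × 61.63 = 371.9 kg O₂/d.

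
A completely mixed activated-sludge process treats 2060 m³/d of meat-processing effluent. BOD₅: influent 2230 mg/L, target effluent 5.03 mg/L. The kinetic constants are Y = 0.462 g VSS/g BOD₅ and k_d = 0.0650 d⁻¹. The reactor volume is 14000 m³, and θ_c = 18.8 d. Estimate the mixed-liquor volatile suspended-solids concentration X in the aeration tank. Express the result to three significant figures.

X ≈ 1280 mg/L

Solving the biomass balance for X: X = Y Q (S₀−S) θ_c / [V (1+k_d θ_c)] = 0.462 × 2060 × (2230 − 5.03) × 18.8 / [14000 × (1 + 0.0650 × 18.8)] = 1280 mg/L.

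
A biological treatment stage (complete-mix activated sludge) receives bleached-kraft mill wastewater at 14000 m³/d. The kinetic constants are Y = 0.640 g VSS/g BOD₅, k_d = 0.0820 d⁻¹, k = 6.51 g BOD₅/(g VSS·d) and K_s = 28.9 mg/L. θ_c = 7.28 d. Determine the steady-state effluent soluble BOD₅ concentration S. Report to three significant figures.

S ≈ 1.61 mg/L

Effluent substrate depends only on kinetics and SRT: S = K_s(1 + k_d θ_c) / [θ_c(Yk − k_d) − 1] = 28.9 × (1 + 0.0820 × 7.28) / [7.28 × (0.640 × 6.51 − 0.0820) − 1] = 46.15 / 28.73 = 1.606 mg/L.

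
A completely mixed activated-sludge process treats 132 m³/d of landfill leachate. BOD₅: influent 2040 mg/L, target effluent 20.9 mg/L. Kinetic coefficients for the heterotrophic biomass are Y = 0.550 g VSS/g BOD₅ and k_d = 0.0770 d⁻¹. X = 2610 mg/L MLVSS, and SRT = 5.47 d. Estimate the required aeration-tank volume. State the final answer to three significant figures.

V ≈ 216 m³

Rearranging the biomass balance for a CMAS with decay, V = Y·Q·ΔS·θ_c / [X·(1+k_d θ_c)] = 0.550 × 132 × (2040 − 20.9) × 5.47 / [2610 × (1 + 0.0770 × 5.47)] = 8.02×10^5 / 3709 = 216.2 m³.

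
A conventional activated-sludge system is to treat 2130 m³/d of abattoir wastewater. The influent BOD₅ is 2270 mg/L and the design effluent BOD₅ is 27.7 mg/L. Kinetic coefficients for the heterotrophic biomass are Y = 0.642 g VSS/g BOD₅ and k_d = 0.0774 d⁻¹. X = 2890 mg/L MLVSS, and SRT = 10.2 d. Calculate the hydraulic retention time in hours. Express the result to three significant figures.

τ ≈ 68.1 h

Rearranging the biomass balance for a CMAS with decay, V = Y·Q·ΔS·θ_c / [X·(1+k_d θ_c)] = 0.642 × 2130 × (2270 − 27.7) × 10.2 / [2890 × (1 + 0.0774 × 10.2)] = 3.13×10^7 / 5172 = 6048 m³.
τ = V/Q = 6048/2130 = 2.839 d, or 68.14 h.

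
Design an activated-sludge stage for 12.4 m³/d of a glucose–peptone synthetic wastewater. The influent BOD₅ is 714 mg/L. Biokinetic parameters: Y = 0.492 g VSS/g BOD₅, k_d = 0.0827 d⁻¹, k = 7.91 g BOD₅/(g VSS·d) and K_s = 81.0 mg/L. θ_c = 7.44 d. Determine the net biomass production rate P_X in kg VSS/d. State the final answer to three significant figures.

For a completely mixed reactor with recycle the Lawrence–McCarty relation gives S = K_s·(1 + k_d·θ_c) / [θ_c·(Y·k − k_d) − 1] = 81.0 × (1 + 0.0827 × 7.44) / [7.44 × (0.492 × 7.91 − 0.0827) − 1] = 130.8 / 27.34 = 4.786 mg/L.
The observed yield is Y_obs = Y/(1 + k_d·θ_c) = 0.492 / (1 + 0.0827 × 7.44) = 0.492 / 1.615 = 0.3046 g VSS per g BOD₅ removed.
Mass of BOD₅ removed per day: Q(S₀ − S) = 12.4 × 709.2 g/m³ = 8.794 kg/d.
Biomass produced: P_X = Y_obs·Q·ΔS = 0.3046 × 8.794 ≈ 2.679 kg VSS/d.

P_X ≈ 2.68 kg VSS/d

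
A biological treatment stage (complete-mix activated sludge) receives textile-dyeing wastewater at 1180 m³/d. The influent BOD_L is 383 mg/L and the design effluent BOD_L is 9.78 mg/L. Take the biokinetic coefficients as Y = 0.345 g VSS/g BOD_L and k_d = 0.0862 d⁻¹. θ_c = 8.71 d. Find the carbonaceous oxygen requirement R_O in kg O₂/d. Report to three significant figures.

Y_obs = Y / (1 + k_d θ_c) = 0.345 / (1 + 0.0862 × 8.71) = 0.345 / 1.751 = 0.1971.
Mass of BOD_L removed per day: Q(S₀ − S) = 1180 × 373.2 g/m³ = 440.4 kg/d.
Net sludge production P_X = 0.1971 × 440.4 = 86.78 kg VSS/d.
R_O = Q·(S₀ − S) − 1.42·P_X = 440.4 − 1.42 × 86.78 = 317.2 kg O₂/d.

R_O ≈ 317 kg O₂/d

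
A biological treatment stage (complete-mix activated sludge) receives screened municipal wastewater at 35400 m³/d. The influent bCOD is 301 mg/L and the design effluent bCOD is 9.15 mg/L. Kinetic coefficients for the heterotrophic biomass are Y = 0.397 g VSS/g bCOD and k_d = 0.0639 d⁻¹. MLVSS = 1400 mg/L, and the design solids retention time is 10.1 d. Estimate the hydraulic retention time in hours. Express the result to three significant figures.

τ ≈ 12.2 h

From the SRT design equation V = Y Q (S₀−S) θ_c / [X (1 + k_d θ_c)] = 0.397 × 35400 × (301 − 9.15) × 10.1 / [1400 × (1 + 0.0639 × 10.1)] = 4.14×10^7 / 2304 = 17984 m³.
Hydraulic retention time τ = V/Q = 17984 / 35400 = 0.5080 d = 12.19 h.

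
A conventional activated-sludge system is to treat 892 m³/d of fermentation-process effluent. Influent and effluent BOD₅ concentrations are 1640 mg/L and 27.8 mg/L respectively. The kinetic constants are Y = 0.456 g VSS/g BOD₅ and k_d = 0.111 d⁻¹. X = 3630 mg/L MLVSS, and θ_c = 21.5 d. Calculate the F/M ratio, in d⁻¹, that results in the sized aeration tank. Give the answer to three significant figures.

From the SRT design equation V = Y Q (S₀−S) θ_c / [X (1 + k_d θ_c)] = 0.456 × 892 × (1640 − 27.8) × 21.5 / [3630 × (1 + 0.111 × 21.5)] = 1.41×10^7 / 12293 = 1147 m³.
Food-to-microorganism ratio F/M = Q S₀ / (V X) = 892 × 1640 / (1147 × 3630) = 0.3514 d⁻¹.

F/M ≈ 0.351 d⁻¹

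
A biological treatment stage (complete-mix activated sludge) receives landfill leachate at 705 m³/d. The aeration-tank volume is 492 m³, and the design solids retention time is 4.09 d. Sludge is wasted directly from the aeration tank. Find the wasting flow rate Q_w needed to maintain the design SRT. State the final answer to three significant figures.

Q_w ≈ 120 m³/d

Wasting from the aeration tank: Q_w = V / θ_c = 492.0 / 4.09 = 120.3 m³/d.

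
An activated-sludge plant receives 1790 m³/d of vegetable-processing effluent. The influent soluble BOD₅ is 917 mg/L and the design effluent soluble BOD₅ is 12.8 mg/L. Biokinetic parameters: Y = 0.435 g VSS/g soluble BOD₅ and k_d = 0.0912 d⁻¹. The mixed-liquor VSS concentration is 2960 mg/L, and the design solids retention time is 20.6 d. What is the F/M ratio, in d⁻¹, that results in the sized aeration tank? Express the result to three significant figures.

Rearranging the biomass balance for a CMAS with decay, V = Y·Q·ΔS·θ_c / [X·(1+k_d θ_c)] = 0.435 × 1790 × (917 − 12.8) × 20.6 / [2960 × (1 + 0.0912 × 20.6)] = 1.45×10^7 / 8521 = 1702 m³.
F/M = applied load / biomass = Q·S₀/(V·X) = 1790 × 917 / (1702 × 2960) = 0.3258 d⁻¹.

F/M ≈ 0.326 d⁻¹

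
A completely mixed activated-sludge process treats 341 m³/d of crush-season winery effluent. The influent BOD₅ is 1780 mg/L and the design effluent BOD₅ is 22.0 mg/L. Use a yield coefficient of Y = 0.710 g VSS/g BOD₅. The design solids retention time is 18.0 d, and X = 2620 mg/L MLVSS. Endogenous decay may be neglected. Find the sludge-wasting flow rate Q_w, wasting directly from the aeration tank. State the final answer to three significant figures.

Q_w ≈ 162 m³/d

Biomass mass balance (decay neglected): V·X = Y·Q·(S₀ − S)·θ_c, so V = 0.710 × 341 × (1780 − 22.0) × 18.0 / 2620 = 2924 m³.
Wasting from the aeration tank: Q_w = V / θ_c = 2924 / 18.0 = 162.5 m³/d.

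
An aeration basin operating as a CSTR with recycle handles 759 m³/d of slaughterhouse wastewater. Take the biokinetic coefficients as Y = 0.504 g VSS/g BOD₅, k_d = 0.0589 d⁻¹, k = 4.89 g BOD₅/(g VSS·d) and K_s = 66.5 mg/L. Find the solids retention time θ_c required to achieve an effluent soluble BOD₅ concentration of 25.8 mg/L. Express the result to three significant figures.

θ_c ≈ 1.59 d

From 1/θ_c = Y·k·S/(K_s + S) − k_d: Y·k·S/(K_s+S) = 0.504 × 4.89 × 25.8 / (66.5 + 25.8) = 0.6889 d⁻¹.
1/θ_c = 0.6889 − 0.0589 = 0.6300 d⁻¹, so θ_c = 1.587 d.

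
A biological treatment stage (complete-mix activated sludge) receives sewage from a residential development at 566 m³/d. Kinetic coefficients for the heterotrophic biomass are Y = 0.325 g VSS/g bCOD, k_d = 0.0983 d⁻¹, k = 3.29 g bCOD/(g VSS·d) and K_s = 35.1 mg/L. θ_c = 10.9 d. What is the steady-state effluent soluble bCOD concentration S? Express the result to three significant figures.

S ≈ 7.59 mg/L

For a completely mixed reactor with recycle the Lawrence–McCarty relation gives S = K_s·(1 + k_d·θ_c) / [θ_c·(Y·k − k_d) − 1] = 35.1 × (1 + 0.0983 × 10.9) / [10.9 × (0.325 × 3.29 − 0.0983) − 1] = 72.71 / 9.583 = 7.587 mg/L.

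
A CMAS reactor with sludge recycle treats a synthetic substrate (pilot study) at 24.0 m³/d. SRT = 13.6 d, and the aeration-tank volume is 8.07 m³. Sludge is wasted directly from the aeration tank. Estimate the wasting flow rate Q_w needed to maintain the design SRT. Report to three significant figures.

Q_w ≈ 0.593 m³/d

With mixed-liquor wasting, θ_c = V/Q_w, so Q_w = V/θ_c = 8.070/13.6 = 0.5934 m³/d.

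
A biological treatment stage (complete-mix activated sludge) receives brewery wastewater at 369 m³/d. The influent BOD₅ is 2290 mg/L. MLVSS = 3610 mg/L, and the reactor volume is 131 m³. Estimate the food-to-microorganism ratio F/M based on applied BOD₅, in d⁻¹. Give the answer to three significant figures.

F/M ≈ 1.79 d⁻¹

F/M = Q·S₀ / (V·X) = 369 × 2290 / (131.0 × 3610) = 1.787 g BOD₅·(g VSS·d)⁻¹.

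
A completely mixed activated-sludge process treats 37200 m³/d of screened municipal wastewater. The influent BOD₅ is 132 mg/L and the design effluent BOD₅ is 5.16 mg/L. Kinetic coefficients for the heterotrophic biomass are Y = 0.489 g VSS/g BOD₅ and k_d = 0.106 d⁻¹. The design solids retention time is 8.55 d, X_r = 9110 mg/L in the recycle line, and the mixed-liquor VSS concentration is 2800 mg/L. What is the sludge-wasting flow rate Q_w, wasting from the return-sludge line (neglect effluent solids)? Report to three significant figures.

From the SRT design equation V = Y Q (S₀−S) θ_c / [X (1 + k_d θ_c)] = 0.489 × 37200 × (132 − 5.16) × 8.55 / [2800 × (1 + 0.106 × 8.55)] = 1.97×10^7 / 5338 = 3696 m³.
θ_c = V·X/(Q_w·X_r) when wasting from the recycle, so Q_w = V·X/(θ_c·X_r) = 3696 × 2800 / (8.55 × 9110) = 132.9 m³/d.

Q_w ≈ 133 m³/d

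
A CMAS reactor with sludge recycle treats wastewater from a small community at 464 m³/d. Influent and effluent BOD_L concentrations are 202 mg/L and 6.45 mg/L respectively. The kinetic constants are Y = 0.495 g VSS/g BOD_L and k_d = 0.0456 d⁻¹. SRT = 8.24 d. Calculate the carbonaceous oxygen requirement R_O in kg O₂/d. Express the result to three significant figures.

Y_obs = Y / (1 + k_d θ_c) = 0.495 / (1 + 0.0456 × 8.24) = 0.495 / 1.376 = 0.3598.
Q·(S₀ − S) = 464 × (202 − 6.45) × 10⁻³ = 90.74 kg/d removed.
Biomass synthesised: P_X = Y_obs × 90.74 = 32.65 kg VSS/d.
Carbonaceous O₂ demand = substrate oxidised − cell-mass equivalent = 90.74 − 1.42 × 32.65 = 44.38 kg O₂/d.

R_O ≈ 44.4 kg O₂/d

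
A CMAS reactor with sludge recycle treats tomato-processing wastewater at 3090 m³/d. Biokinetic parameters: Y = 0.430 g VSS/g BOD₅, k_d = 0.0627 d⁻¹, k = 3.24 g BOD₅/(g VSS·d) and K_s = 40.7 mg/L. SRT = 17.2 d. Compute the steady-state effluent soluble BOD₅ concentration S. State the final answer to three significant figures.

From the Monod/SRT balance for a CMAS, S = K_s·(1+k_d θ_c)/[θ_c·(Y k − k_d) − 1] = 40.7 × (1 + 0.0627 × 17.2) / [17.2 × (0.430 × 3.24 − 0.0627) − 1] = 84.59 / 21.88 = 3.865 mg/L.

S ≈ 3.87 mg/L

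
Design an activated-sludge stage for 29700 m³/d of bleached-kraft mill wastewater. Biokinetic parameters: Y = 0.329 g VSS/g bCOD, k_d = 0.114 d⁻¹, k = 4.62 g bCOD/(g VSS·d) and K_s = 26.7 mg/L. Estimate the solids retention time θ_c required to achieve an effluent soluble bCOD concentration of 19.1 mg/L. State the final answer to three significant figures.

At the target effluent, Y k S/(K_s+S) = 0.329×4.62×19.1/45.80 = 0.6339 d⁻¹.
Then 1/θ_c = μ − k_d = 0.6339 − 0.114 = 0.5199 d⁻¹, giving θ_c = 1.924 d.

θ_c ≈ 1.92 d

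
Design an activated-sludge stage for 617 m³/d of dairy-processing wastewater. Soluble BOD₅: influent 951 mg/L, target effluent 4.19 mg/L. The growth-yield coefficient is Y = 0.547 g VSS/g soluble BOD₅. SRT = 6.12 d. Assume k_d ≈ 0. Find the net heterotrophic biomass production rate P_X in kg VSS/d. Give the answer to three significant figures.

With endogenous decay neglected, the observed yield equals the true yield: Y_obs = Y = 0.547 g VSS/g soluble BOD₅.
Substrate removed = Q·(S₀ − S) = 617 m³/d × (951 − 4.19) g/m³ = 5.84×10^5 g/d = 584.2 kg/d.
So the net sludge growth is P_X = 0.5470 × 584.2 = 319.5 kg VSS/d.

P_X ≈ 320 kg VSS/d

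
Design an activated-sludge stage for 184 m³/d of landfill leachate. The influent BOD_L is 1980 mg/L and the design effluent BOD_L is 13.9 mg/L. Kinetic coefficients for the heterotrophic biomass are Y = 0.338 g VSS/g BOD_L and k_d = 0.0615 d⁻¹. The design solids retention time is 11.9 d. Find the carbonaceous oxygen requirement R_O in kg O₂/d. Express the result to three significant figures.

R_O ≈ 262 kg O₂/d

The observed yield is Y_obs = Y/(1 + k_d·θ_c) = 0.338 / (1 + 0.0615 × 11.9) = 0.338 / 1.732 = 0.1952 g VSS per g BOD_L removed.
Substrate removed = Q·(S₀ − S) = 184 m³/d × (1980 − 13.9) g/m³ = 3.62×10^5 g/d = 361.8 kg/d.
Biomass synthesised: P_X = Y_obs × 361.8 = 70.60 kg VSS/d.
R_O = Q·(S₀ − S) − 1.42·P_X = 361.8 − 1.42 × 70.60 = 261.5 kg O₂/d.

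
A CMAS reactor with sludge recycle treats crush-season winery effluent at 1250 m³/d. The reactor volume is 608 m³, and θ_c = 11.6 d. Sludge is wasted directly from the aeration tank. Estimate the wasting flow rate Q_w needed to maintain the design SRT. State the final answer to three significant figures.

Q_w ≈ 52.4 m³/d

Wasting from the aeration tank: Q_w = V / θ_c = 608.0 / 11.6 = 52.41 m³/d.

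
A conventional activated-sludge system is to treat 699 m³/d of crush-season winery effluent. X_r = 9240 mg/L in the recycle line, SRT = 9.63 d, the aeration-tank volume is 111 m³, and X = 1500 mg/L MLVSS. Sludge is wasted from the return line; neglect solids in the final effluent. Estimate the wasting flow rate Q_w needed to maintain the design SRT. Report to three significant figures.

Q_w ≈ 1.87 m³/d

Wasting from the return line (neglecting effluent solids): Q_w = V·X / (θ_c·X_r) = 111.0 × 1500 / (9.63 × 9240) = 1.871 m³/d.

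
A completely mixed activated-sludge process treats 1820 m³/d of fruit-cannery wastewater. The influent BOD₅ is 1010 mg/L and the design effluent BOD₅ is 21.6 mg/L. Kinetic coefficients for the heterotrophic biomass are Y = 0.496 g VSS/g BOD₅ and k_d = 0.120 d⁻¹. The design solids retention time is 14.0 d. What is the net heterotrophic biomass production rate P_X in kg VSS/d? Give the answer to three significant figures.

P_X ≈ 333 kg VSS/d

Correct the yield for decay: Y_obs = Y/(1 + k_d θ_c) = 0.496 / (1 + 0.120 × 14.0) = 0.496 / 2.680 = 0.1851.
Q·(S₀ − S) = 1820 × (1010 − 21.6) × 10⁻³ = 1799 kg/d removed.
Net biomass production P_X = Y_obs × Q·(S₀ − S) = 0.1851 × 1799 = 332.9 kg VSS/d.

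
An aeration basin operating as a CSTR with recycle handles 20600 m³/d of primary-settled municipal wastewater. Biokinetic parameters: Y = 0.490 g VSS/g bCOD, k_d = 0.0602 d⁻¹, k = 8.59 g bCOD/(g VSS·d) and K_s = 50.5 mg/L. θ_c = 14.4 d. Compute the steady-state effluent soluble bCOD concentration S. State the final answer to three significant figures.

From the Monod/SRT balance for a CMAS, S = K_s·(1+k_d θ_c)/[θ_c·(Y k − k_d) − 1] = 50.5 × (1 + 0.0602 × 14.4) / [14.4 × (0.490 × 8.59 − 0.0602) − 1] = 94.28 / 58.74 = 1.605 mg/L.

S ≈ 1.60 mg/L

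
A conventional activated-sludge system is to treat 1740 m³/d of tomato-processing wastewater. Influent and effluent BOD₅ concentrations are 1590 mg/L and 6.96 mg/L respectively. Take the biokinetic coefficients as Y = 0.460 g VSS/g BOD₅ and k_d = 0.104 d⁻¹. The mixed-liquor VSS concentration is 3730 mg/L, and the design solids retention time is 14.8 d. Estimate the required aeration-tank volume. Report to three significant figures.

Steady-state biomass mass balance: V·X·(1 + k_d·θ_c) = Y·Q·(S₀ − S)·θ_c, so V = 0.460 × 1740 × (1590 − 6.96) × 14.8 / [3730 × (1 + 0.104 × 14.8)] = 1.88×10^7 / 9471 = 1980 m³.

V ≈ 1980 m³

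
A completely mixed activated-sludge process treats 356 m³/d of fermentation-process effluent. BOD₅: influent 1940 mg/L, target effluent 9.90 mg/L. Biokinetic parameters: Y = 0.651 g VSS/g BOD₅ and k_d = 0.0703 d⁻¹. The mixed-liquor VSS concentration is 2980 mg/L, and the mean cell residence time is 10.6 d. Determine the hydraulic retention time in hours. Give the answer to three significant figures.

Rearranging the biomass balance for a CMAS with decay, V = Y·Q·ΔS·θ_c / [X·(1+k_d θ_c)] = 0.651 × 356 × (1940 − 9.90) × 10.6 / [2980 × (1 + 0.0703 × 10.6)] = 4.74×10^6 / 5201 = 911.7 m³.
Hydraulic retention time τ = V/Q = 911.7 / 356 = 2.561 d = 61.46 h.

τ ≈ 61.5 h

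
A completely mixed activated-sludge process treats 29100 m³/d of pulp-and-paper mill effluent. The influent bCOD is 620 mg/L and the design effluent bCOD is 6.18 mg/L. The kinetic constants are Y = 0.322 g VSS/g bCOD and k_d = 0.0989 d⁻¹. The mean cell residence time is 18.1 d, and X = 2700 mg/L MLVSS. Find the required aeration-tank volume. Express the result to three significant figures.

Rearranging the biomass balance for a CMAS with decay, V = Y·Q·ΔS·θ_c / [X·(1+k_d θ_c)] = 0.322 × 29100 × (620 − 6.18) × 18.1 / [2700 × (1 + 0.0989 × 18.1)] = 1.04×10^8 / 7533 = 13819 m³.

V ≈ 13800 m³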